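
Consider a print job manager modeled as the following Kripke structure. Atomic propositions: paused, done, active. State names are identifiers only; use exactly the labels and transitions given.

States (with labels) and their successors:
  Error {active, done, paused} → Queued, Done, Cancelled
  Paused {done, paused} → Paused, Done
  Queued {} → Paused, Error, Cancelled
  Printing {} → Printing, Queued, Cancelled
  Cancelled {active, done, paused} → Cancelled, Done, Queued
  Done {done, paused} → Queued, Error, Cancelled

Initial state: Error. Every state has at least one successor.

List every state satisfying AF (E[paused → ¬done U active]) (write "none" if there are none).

States satisfying E[paused → ¬done U active]: {Error, Queued, Printing, Cancelled}.
States satisfying AF (E[paused → ¬done U active]): {Error, Queued, Printing, Cancelled, Done}.

{Error, Queued, Printing, Cancelled, Done}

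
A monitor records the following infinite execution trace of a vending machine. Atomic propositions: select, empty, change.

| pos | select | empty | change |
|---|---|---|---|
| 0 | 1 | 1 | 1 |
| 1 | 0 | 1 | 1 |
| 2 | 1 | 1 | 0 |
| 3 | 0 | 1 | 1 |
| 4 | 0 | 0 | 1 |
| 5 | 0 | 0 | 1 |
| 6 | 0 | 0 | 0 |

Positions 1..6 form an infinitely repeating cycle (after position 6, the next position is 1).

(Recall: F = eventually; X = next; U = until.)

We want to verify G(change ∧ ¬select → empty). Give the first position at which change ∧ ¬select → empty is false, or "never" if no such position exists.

Check change ∧ ¬select → empty at each position in order: 0 ✓, 1 ✓, 2 ✓, 3 ✓.
At position 4 the labels are {change}, so change ∧ ¬select → empty is false there. This is the first violation.

4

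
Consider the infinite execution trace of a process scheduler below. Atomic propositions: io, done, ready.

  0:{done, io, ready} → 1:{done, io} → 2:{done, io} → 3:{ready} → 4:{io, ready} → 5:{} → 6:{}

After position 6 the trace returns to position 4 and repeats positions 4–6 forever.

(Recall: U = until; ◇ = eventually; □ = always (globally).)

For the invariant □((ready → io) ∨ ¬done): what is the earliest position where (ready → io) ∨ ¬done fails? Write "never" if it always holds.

never

(ready → io) ∨ ¬done holds at every position 0..6, and those are all the positions the trace ever visits, so the invariant □((ready → io) ∨ ¬done) is never violated.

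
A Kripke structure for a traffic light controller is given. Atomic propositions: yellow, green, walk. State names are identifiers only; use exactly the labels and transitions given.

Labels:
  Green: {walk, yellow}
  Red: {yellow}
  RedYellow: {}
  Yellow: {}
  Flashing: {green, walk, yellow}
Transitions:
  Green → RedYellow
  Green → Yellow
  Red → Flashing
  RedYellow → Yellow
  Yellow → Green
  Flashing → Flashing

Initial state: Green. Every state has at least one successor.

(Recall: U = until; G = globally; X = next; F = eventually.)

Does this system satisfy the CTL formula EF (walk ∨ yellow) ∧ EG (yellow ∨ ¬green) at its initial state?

States satisfying walk ∨ yellow: {Green, Red, Flashing}.
States satisfying EF (walk ∨ yellow): {Green, Red, RedYellow, Yellow, Flashing}.
States satisfying yellow ∨ ¬green: {Green, Red, RedYellow, Yellow, Flashing}.
States satisfying EG (yellow ∨ ¬green): {Green, Red, RedYellow, Yellow, Flashing}.
States satisfying EF (walk ∨ yellow) ∧ EG (yellow ∨ ¬green): {Green, Red, RedYellow, Yellow, Flashing}.
Green ∈ Sat(EF (walk ∨ yellow) ∧ EG (yellow ∨ ¬green)).

Satisfied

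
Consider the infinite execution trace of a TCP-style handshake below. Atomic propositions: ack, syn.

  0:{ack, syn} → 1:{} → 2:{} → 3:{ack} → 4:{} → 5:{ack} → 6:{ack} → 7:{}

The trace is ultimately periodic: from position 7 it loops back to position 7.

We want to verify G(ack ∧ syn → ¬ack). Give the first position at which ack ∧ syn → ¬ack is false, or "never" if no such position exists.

0

At position 0 the labels are {ack, syn}, so ack ∧ syn → ¬ack is false there. This is the first violation.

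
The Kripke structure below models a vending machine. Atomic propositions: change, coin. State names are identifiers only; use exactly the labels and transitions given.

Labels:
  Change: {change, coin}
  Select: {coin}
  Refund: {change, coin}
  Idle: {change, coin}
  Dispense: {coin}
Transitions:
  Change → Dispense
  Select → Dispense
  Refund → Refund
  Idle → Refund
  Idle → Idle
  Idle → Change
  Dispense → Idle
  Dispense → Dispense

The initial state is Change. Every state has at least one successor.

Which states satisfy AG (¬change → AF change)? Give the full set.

{Refund}

States satisfying ¬change → AF change: {Change, Refund, Idle}.
States satisfying AG (¬change → AF change): {Refund}.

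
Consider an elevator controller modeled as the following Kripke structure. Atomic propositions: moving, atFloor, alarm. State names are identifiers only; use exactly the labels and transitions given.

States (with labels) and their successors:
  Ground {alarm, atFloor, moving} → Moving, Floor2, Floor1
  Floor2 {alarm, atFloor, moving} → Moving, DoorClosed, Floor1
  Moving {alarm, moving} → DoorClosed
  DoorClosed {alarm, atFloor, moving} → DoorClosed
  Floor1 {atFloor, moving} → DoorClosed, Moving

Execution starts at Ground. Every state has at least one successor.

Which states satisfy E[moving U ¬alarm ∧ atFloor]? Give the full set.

States satisfying moving: {Ground, Floor2, Moving, DoorClosed, Floor1}.
States satisfying ¬alarm ∧ atFloor: {Floor1}.
States satisfying E[moving U ¬alarm ∧ atFloor]: {Ground, Floor2, Floor1}.

{Ground, Floor2, Floor1}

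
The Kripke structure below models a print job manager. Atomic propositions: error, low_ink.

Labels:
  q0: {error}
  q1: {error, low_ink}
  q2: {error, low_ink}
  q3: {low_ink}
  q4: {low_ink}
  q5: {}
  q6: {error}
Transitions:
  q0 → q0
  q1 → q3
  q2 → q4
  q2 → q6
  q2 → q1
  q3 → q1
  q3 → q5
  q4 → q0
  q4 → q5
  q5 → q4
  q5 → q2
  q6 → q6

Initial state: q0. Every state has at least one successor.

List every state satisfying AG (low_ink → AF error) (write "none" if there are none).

States satisfying low_ink → AF error: {q0, q1, q2, q5, q6}.
States satisfying AG (low_ink → AF error): {q0, q6}.

{q0, q6}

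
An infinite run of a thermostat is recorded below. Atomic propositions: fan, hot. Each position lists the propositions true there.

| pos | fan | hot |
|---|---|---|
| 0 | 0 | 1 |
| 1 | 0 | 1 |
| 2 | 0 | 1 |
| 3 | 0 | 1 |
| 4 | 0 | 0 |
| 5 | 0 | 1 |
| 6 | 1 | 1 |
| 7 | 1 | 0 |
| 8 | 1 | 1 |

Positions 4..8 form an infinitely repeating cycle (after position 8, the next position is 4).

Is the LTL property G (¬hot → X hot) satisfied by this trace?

Satisfied

¬hot → X hot holds at every position 0..8, and those are all positions ever visited, so G (¬hot → X hot) holds.
Positions where ¬hot holds: 4, 7.
Check X hot at each: 4→ok, 7→ok.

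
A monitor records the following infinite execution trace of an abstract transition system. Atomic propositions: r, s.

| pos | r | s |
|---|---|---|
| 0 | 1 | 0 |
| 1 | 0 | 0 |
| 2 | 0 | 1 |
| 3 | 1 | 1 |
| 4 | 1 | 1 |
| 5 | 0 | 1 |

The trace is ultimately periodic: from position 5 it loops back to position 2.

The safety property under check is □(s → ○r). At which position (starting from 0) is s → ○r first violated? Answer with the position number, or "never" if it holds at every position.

4

Check s → ○r at each position in order: 0 ✓, 1 ✓, 2 ✓, 3 ✓.
At position 4 the labels are {r, s} and the next position 5 has {s}, so s → ○r is false there. This is the first violation.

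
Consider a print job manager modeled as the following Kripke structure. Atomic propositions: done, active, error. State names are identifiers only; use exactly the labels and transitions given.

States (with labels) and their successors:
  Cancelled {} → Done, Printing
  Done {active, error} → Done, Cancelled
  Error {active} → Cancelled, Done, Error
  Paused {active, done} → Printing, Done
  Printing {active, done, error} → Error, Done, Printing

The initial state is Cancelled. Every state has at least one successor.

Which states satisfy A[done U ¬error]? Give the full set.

{Cancelled, Error, Paused}

States satisfying done: {Paused, Printing}.
States satisfying ¬error: {Cancelled, Error, Paused}.
States satisfying A[done U ¬error]: {Cancelled, Error, Paused}.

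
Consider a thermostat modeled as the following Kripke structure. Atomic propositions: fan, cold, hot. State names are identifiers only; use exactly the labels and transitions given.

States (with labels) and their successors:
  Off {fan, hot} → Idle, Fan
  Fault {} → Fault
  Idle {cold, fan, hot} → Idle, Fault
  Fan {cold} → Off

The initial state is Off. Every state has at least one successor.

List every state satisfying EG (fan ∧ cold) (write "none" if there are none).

States satisfying fan ∧ cold: {Idle}.
States satisfying EG (fan ∧ cold): {Idle}.

{Idle}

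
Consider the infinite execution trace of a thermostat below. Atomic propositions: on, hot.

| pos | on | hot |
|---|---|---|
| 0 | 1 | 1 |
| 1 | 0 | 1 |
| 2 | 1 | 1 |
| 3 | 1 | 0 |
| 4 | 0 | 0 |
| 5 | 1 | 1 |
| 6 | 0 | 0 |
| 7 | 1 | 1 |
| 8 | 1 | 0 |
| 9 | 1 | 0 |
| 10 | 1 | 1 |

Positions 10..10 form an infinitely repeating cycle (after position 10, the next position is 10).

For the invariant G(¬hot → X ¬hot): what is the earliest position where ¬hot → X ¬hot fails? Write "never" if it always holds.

4

Check ¬hot → X ¬hot at each position in order: 0 ✓, 1 ✓, 2 ✓, 3 ✓.
At position 4 the labels are {} and the next position 5 has {hot, on}, so ¬hot → X ¬hot is false there. This is the first violation.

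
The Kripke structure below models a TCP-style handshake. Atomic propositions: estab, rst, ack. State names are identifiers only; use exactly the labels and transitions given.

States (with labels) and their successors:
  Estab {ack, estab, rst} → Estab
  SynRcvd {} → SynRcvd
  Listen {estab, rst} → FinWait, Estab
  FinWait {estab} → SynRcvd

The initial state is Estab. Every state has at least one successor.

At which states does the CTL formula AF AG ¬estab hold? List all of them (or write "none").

{SynRcvd, FinWait}

States satisfying AG ¬estab: {SynRcvd}.
States satisfying AF AG ¬estab: {SynRcvd, FinWait}.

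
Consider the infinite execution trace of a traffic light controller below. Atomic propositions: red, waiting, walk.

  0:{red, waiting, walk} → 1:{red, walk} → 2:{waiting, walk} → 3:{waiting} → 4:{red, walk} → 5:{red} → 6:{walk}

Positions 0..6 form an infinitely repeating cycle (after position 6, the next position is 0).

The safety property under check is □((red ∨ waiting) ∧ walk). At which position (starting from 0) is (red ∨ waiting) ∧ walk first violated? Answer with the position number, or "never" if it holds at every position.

3

Check (red ∨ waiting) ∧ walk at each position in order: 0 ✓, 1 ✓, 2 ✓.
At position 3 the labels are {waiting}, so (red ∨ waiting) ∧ walk is false there. This is the first violation.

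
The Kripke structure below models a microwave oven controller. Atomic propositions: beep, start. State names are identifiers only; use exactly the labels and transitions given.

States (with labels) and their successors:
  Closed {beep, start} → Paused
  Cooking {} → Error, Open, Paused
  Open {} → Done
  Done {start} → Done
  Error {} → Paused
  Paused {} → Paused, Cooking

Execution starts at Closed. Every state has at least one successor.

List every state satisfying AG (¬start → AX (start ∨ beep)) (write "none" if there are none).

{Open, Done}

States satisfying ¬start → AX (start ∨ beep): {Closed, Open, Done}.
States satisfying AG (¬start → AX (start ∨ beep)): {Open, Done}.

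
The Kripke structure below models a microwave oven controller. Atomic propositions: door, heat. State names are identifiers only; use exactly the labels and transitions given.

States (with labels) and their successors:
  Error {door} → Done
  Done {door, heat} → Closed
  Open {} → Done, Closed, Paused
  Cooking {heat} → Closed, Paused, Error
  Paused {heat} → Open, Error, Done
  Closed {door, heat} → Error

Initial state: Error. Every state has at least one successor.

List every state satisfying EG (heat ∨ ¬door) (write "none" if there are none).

{Open, Cooking, Paused}

States satisfying heat ∨ ¬door: {Done, Open, Cooking, Paused, Closed}.
States satisfying EG (heat ∨ ¬door): {Open, Cooking, Paused}.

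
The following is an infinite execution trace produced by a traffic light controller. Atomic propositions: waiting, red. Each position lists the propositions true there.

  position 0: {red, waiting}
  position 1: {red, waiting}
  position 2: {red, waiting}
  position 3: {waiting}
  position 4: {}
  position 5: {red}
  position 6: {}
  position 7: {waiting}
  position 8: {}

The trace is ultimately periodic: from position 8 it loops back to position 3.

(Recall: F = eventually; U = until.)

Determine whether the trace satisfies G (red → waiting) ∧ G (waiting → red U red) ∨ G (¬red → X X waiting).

¬red → X X waiting must hold at every position from 0 onward. It fails at position 3, so G (¬red → X X waiting) is false.
Positions where ¬red holds: 3, 4, 6, 7, 8.
Check X X waiting at each: 3→fails, 4→fails, 6→fails, 7→ok, 8→fails.
At position 0: G (red → waiting) ∧ G (waiting → red U red) is false; G (¬red → X X waiting) is false; so G (red → waiting) ∧ G (waiting → red U red) ∨ G (¬red → X X waiting) is false.

Does not hold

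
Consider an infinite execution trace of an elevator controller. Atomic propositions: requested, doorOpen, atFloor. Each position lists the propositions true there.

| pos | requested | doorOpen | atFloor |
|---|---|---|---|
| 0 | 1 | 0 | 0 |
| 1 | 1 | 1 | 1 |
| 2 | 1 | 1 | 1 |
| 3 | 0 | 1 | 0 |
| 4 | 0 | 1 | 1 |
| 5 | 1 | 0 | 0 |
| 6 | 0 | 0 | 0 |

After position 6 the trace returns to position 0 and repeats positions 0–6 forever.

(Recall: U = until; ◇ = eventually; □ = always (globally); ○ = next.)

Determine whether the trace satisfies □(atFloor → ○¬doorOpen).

atFloor → ○¬doorOpen must hold at every position from 0 onward. It fails at position 1, so □(atFloor → ○¬doorOpen) is false.
Positions where atFloor holds: 1, 2, 4.
Check ○¬doorOpen at each: 1→fails, 2→fails, 4→ok.

Does not hold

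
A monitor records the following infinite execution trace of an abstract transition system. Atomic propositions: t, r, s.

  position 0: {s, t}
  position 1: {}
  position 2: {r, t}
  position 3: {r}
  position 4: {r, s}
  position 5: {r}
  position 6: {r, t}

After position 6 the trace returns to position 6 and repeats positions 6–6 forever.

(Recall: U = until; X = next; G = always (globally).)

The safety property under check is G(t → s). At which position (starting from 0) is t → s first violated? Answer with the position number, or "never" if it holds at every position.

2

Check t → s at each position in order: 0 ✓, 1 ✓.
At position 2 the labels are {r, t}, so t → s is false there. This is the first violation.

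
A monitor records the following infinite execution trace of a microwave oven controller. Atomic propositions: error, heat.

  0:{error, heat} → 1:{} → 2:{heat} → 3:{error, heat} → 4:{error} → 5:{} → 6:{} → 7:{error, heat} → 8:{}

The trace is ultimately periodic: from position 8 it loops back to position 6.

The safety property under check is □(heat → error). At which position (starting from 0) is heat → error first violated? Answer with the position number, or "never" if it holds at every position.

Check heat → error at each position in order: 0 ✓, 1 ✓.
At position 2 the labels are {heat}, so heat → error is false there. This is the first violation.

2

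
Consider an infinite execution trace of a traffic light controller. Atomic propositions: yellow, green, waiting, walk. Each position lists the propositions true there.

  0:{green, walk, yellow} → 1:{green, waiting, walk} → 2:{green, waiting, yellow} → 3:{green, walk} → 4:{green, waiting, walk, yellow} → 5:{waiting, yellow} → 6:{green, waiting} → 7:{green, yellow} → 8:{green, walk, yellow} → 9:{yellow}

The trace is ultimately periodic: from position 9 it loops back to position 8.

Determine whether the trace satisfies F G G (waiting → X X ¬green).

G G (waiting → X X ¬green) holds at position 7, which is reachable from 0, so F G G (waiting → X X ¬green) holds.

Holds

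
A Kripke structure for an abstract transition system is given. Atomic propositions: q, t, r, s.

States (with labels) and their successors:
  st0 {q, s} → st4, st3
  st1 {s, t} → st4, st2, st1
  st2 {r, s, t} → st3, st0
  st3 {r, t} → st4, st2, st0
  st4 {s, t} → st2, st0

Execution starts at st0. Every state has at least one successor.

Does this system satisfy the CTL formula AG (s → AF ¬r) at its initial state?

States satisfying s → AF ¬r: {st0, st1, st3, st4}.
States satisfying AG (s → AF ¬r): ∅.
st2 is reachable from st0 and violates s → AF ¬r, so AG fails at st0.
st0 ∉ Sat(AG (s → AF ¬r)).

No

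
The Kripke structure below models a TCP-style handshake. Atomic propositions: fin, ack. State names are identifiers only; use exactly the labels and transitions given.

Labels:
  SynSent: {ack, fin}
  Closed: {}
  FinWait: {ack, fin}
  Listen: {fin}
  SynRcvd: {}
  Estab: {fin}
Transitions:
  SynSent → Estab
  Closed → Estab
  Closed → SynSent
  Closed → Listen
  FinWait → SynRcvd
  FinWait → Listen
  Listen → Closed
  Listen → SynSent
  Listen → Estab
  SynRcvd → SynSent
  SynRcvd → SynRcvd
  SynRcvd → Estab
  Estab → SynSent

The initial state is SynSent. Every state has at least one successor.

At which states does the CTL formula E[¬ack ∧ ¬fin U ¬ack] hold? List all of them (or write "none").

{Closed, Listen, SynRcvd, Estab}

States satisfying ¬ack ∧ ¬fin: {Closed, SynRcvd}.
States satisfying ¬ack: {Closed, Listen, SynRcvd, Estab}.
States satisfying E[¬ack ∧ ¬fin U ¬ack]: {Closed, Listen, SynRcvd, Estab}.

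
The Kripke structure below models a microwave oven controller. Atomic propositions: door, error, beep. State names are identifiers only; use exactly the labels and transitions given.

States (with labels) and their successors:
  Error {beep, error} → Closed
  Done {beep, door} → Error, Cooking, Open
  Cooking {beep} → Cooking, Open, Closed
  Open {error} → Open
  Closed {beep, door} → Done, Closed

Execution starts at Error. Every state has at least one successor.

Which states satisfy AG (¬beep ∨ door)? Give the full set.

States satisfying ¬beep ∨ door: {Done, Open, Closed}.
States satisfying AG (¬beep ∨ door): {Open}.

{Open}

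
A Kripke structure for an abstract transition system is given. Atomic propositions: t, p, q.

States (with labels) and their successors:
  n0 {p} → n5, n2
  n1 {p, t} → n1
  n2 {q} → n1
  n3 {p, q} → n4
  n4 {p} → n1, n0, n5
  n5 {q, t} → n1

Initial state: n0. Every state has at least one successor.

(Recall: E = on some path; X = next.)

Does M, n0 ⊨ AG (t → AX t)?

States satisfying t → AX t: {n0, n1, n2, n3, n4, n5}.
States satisfying AG (t → AX t): {n0, n1, n2, n3, n4, n5}.
Every state reachable from n0 satisfies t → AX t.
n0 ∈ Sat(AG (t → AX t)).

Yes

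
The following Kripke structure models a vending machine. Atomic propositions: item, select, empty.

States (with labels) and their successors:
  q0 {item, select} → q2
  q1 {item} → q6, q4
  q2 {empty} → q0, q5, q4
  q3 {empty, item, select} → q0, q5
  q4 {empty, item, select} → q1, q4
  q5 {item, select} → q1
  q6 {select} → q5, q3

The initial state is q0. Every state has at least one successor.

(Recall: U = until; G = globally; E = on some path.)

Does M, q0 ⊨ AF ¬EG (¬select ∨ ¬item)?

States satisfying ¬EG (¬select ∨ ¬item): {q0, q1, q2, q3, q4, q5, q6}.
States satisfying AF ¬EG (¬select ∨ ¬item): {q0, q1, q2, q3, q4, q5, q6}.
q0 ∈ Sat(AF ¬EG (¬select ∨ ¬item)).

Holds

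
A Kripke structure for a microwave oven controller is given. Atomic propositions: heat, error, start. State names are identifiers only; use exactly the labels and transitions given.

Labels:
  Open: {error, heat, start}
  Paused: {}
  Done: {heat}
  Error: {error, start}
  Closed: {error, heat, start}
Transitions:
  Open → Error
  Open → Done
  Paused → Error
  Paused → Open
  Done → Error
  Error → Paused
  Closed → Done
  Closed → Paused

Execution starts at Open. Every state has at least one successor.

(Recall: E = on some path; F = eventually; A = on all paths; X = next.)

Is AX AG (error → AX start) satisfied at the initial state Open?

Violated

States satisfying AG (error → AX start): ∅.
States satisfying AX AG (error → AX start): ∅.
Open ∉ Sat(AX AG (error → AX start)).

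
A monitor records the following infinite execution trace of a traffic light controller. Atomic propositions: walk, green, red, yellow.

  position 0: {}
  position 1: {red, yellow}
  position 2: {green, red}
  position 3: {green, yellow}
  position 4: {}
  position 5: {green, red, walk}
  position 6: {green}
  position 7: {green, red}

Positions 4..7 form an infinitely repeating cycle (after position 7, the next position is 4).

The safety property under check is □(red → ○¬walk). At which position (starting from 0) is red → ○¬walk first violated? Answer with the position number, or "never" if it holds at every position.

red → ○¬walk holds at every position 0..7, and those are all the positions the trace ever visits, so the invariant □(red → ○¬walk) is never violated.

never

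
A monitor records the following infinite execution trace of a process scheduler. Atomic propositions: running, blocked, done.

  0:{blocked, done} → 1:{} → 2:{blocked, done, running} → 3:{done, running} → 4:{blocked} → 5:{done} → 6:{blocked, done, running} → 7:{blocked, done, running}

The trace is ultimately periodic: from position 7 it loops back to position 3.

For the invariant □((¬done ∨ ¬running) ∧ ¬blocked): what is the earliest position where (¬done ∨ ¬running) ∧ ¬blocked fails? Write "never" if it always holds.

At position 0 the labels are {blocked, done}, so (¬done ∨ ¬running) ∧ ¬blocked is false there. This is the first violation.

0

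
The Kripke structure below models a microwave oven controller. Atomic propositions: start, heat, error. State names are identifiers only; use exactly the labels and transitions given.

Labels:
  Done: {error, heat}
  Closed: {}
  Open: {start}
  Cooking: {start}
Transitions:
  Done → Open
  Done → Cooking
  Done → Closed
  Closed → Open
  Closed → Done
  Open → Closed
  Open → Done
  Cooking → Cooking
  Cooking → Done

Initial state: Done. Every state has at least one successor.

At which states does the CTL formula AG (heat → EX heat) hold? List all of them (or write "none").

none

States satisfying heat → EX heat: {Closed, Open, Cooking}.
States satisfying AG (heat → EX heat): ∅.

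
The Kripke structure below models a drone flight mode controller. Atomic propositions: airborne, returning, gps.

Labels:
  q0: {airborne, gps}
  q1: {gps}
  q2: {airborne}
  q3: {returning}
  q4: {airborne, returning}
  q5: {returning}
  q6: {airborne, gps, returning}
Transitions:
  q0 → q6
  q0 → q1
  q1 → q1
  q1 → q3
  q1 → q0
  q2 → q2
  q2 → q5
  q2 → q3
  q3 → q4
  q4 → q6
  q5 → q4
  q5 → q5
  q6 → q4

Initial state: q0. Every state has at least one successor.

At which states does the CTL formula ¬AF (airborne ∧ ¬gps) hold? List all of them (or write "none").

States satisfying airborne ∧ ¬gps: {q2, q4}.
States satisfying AF (airborne ∧ ¬gps): {q2, q3, q4, q6}.
States satisfying ¬AF (airborne ∧ ¬gps): {q0, q1, q5}.

{q0, q1, q5}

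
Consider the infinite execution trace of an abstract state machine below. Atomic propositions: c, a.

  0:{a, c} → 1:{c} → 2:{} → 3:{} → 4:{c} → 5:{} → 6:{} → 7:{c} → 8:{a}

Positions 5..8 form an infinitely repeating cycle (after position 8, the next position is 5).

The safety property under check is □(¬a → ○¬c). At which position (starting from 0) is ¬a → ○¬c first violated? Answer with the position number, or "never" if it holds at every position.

3

Check ¬a → ○¬c at each position in order: 0 ✓, 1 ✓, 2 ✓.
At position 3 the labels are {} and the next position 4 has {c}, so ¬a → ○¬c is false there. This is the first violation.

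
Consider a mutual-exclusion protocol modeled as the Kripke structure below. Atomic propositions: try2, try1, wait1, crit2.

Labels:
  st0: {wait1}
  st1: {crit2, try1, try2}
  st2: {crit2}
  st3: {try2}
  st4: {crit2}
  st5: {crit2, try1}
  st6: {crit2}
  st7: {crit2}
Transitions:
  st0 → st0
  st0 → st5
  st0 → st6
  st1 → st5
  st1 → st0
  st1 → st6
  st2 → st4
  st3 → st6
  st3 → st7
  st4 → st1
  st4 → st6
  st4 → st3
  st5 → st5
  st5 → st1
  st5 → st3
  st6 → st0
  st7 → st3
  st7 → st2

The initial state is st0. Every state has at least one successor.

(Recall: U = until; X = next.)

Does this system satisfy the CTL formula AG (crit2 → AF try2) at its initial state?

States satisfying crit2 → AF try2: {st0, st1, st3}.
States satisfying AG (crit2 → AF try2): ∅.
st2 is reachable from st0 and violates crit2 → AF try2, so AG fails at st0.
st0 ∉ Sat(AG (crit2 → AF try2)).

No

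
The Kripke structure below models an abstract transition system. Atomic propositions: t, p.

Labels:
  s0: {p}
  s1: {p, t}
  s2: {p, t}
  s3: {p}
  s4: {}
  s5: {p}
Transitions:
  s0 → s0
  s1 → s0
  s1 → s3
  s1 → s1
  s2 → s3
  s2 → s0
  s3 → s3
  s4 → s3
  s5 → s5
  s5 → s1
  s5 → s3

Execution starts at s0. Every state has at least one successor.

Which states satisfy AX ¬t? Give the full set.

{s0, s2, s3, s4}

States satisfying ¬t: {s0, s3, s4, s5}.
States satisfying AX ¬t: {s0, s2, s3, s4}.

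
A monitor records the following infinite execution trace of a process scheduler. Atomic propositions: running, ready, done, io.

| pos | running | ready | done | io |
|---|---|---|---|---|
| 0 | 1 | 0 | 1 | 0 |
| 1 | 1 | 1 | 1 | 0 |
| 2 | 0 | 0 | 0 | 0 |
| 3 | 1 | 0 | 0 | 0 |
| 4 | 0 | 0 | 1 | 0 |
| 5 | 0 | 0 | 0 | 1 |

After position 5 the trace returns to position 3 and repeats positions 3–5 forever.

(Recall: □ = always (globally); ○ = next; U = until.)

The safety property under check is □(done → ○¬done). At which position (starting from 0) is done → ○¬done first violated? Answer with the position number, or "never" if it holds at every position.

At position 0 the labels are {done, running} and the next position 1 has {done, ready, running}, so done → ○¬done is false there. This is the first violation.

0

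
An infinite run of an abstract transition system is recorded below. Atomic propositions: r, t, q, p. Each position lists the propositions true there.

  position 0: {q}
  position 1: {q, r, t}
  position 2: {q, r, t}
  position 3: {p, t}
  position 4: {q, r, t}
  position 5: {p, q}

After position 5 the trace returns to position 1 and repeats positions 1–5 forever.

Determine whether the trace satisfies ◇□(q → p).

□(q → p) is false at every position 0..5, so it never becomes true and ◇□(q → p) fails.

Violated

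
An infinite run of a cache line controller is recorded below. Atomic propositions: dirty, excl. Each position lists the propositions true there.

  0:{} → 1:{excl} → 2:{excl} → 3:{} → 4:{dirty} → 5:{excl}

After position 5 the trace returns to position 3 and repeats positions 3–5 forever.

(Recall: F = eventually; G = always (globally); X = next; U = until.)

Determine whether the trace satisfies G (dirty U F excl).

Holds

dirty U F excl holds at every position 0..5, and those are all positions ever visited, so G (dirty U F excl) holds.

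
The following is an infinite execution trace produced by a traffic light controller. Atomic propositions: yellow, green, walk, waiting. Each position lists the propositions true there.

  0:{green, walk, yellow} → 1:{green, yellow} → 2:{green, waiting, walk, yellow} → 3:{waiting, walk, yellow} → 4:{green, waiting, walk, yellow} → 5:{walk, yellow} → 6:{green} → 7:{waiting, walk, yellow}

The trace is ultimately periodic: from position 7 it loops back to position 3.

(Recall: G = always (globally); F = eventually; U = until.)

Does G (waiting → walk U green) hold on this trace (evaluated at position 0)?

Yes

waiting → walk U green holds at every position 0..7, and those are all positions ever visited, so G (waiting → walk U green) holds.
Positions where waiting holds: 2, 3, 4, 7.
Check walk U green at each: 2→ok, 3→ok, 4→ok, 7→ok.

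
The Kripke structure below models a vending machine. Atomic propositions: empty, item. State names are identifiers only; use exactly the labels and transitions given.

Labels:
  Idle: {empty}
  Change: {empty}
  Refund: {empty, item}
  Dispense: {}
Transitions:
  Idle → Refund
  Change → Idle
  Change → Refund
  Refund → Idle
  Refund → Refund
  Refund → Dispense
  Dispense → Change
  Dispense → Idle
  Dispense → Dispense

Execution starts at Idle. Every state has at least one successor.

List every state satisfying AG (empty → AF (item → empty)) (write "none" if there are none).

States satisfying empty → AF (item → empty): {Idle, Change, Refund, Dispense}.
States satisfying AG (empty → AF (item → empty)): {Idle, Change, Refund, Dispense}.

{Idle, Change, Refund, Dispense}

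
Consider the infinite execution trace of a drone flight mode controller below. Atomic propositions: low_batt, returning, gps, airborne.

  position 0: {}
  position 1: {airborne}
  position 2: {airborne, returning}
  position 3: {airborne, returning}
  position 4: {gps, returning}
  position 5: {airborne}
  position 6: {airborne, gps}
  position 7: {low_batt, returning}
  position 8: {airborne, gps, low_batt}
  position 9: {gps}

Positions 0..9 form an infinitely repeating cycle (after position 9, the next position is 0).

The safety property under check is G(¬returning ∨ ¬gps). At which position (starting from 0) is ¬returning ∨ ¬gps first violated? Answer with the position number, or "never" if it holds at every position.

Check ¬returning ∨ ¬gps at each position in order: 0 ✓, 1 ✓, 2 ✓, 3 ✓.
At position 4 the labels are {gps, returning}, so ¬returning ∨ ¬gps is false there. This is the first violation.

4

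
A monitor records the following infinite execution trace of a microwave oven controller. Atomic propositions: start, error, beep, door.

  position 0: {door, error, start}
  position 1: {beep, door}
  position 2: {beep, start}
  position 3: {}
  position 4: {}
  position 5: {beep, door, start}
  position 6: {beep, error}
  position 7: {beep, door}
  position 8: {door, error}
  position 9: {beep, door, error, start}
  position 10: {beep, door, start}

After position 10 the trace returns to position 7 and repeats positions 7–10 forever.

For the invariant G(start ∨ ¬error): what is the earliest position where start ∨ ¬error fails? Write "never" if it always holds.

6

Check start ∨ ¬error at each position in order: 0 ✓, 1 ✓, 2 ✓, 3 ✓, 4 ✓, 5 ✓.
At position 6 the labels are {beep, error}, so start ∨ ¬error is false there. This is the first violation.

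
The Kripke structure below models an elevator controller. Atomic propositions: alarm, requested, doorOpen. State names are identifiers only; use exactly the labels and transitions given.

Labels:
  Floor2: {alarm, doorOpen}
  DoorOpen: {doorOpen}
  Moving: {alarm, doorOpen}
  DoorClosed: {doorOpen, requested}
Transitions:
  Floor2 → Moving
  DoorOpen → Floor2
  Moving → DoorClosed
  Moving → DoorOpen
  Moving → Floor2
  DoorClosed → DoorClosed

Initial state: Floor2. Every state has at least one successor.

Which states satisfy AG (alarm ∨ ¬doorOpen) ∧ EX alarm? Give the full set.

States satisfying alarm ∨ ¬doorOpen: {Floor2, Moving}.
States satisfying AG (alarm ∨ ¬doorOpen): ∅.
States satisfying alarm: {Floor2, Moving}.
States satisfying EX alarm: {Floor2, DoorOpen, Moving}.
States satisfying AG (alarm ∨ ¬doorOpen) ∧ EX alarm: ∅.

none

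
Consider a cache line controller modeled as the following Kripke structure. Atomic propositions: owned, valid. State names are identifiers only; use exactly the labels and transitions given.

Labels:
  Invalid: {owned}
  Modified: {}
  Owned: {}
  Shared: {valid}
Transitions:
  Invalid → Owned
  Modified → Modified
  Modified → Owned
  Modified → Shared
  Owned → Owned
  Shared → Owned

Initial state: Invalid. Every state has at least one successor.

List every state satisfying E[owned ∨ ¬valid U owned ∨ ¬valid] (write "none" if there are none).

{Invalid, Modified, Owned}

States satisfying owned ∨ ¬valid: {Invalid, Modified, Owned}.
States satisfying E[owned ∨ ¬valid U owned ∨ ¬valid]: {Invalid, Modified, Owned}.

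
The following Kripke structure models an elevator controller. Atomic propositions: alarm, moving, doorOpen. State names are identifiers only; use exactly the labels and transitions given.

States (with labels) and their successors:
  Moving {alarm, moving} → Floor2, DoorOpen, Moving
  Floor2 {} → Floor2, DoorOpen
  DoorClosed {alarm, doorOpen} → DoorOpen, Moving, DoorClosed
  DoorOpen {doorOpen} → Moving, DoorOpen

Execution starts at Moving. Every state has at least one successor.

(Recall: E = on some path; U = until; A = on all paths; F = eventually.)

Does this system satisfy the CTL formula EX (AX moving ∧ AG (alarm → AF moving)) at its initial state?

No

States satisfying AX moving ∧ AG (alarm → AF moving): ∅.
States satisfying EX (AX moving ∧ AG (alarm → AF moving)): ∅.
No suitable path/successor from Moving witnesses the formula.
Moving ∉ Sat(EX (AX moving ∧ AG (alarm → AF moving))).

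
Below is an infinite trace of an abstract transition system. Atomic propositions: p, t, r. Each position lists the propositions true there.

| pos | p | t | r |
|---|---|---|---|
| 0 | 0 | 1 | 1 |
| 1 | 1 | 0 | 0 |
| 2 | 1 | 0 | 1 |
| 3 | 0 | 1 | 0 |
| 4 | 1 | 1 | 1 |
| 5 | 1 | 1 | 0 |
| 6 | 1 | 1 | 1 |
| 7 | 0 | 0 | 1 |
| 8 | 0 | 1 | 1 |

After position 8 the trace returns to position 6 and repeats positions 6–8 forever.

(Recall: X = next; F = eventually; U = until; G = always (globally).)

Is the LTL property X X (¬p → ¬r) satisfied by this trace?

Holds

The position after 0 is 1; X (¬p → ¬r) is true there.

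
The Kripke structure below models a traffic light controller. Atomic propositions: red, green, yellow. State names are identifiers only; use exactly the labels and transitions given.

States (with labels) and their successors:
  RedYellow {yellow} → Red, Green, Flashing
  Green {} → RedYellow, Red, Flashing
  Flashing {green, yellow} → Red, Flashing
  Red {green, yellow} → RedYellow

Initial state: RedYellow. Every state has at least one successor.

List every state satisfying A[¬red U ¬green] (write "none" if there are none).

{RedYellow, Green, Red}

States satisfying ¬red: {RedYellow, Green, Flashing, Red}.
States satisfying ¬green: {RedYellow, Green}.
States satisfying A[¬red U ¬green]: {RedYellow, Green, Red}.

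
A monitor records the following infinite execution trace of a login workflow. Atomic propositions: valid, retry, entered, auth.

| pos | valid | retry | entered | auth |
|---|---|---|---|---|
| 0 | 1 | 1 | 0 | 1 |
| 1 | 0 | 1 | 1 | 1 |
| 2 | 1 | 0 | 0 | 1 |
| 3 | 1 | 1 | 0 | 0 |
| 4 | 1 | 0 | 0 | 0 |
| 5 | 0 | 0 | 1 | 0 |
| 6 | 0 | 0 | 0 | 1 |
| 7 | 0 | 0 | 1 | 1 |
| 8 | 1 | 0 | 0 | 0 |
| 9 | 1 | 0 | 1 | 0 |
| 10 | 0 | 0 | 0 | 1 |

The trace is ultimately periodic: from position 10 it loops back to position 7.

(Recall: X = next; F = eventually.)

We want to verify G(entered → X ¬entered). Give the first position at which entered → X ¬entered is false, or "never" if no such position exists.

entered → X ¬entered holds at every position 0..10, and those are all the positions the trace ever visits, so the invariant G(entered → X ¬entered) is never violated.

never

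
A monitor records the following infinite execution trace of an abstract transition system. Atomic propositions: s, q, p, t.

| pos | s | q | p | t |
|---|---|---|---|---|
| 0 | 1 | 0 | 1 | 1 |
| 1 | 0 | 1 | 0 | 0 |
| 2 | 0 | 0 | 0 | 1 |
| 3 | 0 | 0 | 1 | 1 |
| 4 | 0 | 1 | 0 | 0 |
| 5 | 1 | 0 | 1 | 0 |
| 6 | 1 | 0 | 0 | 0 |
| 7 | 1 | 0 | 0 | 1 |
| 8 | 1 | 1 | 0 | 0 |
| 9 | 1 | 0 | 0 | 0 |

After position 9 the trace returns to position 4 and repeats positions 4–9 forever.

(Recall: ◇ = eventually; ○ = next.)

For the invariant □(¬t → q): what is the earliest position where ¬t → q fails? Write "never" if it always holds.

Check ¬t → q at each position in order: 0 ✓, 1 ✓, 2 ✓, 3 ✓, 4 ✓.
At position 5 the labels are {p, s}, so ¬t → q is false there. This is the first violation.

5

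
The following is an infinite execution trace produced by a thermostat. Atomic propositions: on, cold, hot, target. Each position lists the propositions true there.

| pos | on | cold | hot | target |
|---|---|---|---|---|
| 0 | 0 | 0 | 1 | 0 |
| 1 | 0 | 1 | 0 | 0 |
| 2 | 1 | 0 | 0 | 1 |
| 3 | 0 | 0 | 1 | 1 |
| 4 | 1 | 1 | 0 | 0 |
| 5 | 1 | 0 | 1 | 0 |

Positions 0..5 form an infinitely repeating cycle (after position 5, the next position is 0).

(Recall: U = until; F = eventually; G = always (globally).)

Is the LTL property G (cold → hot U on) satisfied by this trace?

cold → hot U on must hold at every position from 0 onward. It fails at position 1, so G (cold → hot U on) is false.
Positions where cold holds: 1, 4.
Check hot U on at each: 1→fails, 4→ok.

No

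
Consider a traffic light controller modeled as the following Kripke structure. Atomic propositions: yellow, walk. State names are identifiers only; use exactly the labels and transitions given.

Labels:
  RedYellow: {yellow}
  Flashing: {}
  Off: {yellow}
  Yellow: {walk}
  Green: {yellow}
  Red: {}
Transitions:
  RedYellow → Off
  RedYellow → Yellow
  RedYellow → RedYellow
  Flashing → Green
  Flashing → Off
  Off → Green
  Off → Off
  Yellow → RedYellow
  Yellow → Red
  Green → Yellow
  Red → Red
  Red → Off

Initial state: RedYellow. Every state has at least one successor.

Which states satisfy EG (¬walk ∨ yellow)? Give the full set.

{RedYellow, Flashing, Off, Red}

States satisfying ¬walk ∨ yellow: {RedYellow, Flashing, Off, Green, Red}.
States satisfying EG (¬walk ∨ yellow): {RedYellow, Flashing, Off, Red}.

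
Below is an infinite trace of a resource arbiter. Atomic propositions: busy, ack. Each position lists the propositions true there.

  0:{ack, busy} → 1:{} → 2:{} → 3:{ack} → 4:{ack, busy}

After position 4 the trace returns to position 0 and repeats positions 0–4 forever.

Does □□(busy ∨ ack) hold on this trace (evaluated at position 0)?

□(busy ∨ ack) must hold at every position from 0 onward. It fails at position 0, so □□(busy ∨ ack) is false.

No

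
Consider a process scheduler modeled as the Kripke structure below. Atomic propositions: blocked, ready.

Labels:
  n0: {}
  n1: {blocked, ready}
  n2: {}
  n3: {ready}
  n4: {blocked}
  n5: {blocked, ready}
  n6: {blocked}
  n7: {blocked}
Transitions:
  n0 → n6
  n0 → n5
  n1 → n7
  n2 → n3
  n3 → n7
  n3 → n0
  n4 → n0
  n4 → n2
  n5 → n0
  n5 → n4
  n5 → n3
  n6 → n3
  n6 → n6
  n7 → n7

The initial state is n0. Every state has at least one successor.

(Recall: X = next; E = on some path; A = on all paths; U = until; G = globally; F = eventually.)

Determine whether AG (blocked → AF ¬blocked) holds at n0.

States satisfying blocked → AF ¬blocked: {n0, n2, n3, n4, n5}.
States satisfying AG (blocked → AF ¬blocked): ∅.
n6 is reachable from n0 and violates blocked → AF ¬blocked, so AG fails at n0.
n0 ∉ Sat(AG (blocked → AF ¬blocked)).

No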